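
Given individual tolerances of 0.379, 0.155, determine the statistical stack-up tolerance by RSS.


RSS = sqrt(0.379^2 + 0.155^2)
= sqrt(0.167666)
= 0.4095

0.4095


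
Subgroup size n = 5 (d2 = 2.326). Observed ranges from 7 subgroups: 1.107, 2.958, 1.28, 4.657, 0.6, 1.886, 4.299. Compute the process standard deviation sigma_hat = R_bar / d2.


R_bar = (1.107 + 2.958 + 1.28 + 4.657 + 0.6 + 1.886 + 4.299) / 7
R_bar = 16.787 / 7 = 2.3981429
sigma_hat = R_bar / d2 = 2.3981429 / 2.326 = 1.0310

1.0310


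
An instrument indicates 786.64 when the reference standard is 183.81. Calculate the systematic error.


Systematic error = measured - true
= 786.64 - 183.81
= 602.8300

602.8300


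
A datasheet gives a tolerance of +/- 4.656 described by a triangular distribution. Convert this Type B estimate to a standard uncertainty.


u_B = half_width / sqrt(6)
u_B = 4.656 / 2.4494897
u_B = 1.9008

1.9008


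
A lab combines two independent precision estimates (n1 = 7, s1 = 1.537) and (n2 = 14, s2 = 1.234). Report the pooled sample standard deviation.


s_p = sqrt(((n1-1)*s1^2 + (n2-1)*s2^2) / (n1+n2-2))
numerator = (7-1)*1.537^2 + (14-1)*1.234^2 = 14.174214 + 19.795828 = 33.970042
denominator = 7 + 14 - 2 = 19
s_p^2 = 33.970042 / 19 = 1.7878969
s_p = sqrt(1.7878969) = 1.3371

1.3371


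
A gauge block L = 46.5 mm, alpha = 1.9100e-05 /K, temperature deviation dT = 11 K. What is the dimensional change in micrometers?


dL = L * alpha * dT
= 46.5 * 1.9100e-05 * 11
= 0.0097697 mm
dL_um = 0.0097697 * 1000 = 9.7697 um

9.7697


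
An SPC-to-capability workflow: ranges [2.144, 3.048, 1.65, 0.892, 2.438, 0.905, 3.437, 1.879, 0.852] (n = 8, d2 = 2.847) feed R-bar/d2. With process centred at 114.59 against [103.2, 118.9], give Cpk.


R_bar = (2.144 + 3.048 + 1.65 + 0.892 + 2.438 + 0.905 + 3.437 + 1.879 + 0.852) / 9 = 1.9161111
sigma = R_bar / d2 = 1.9161111 / 2.847 = 0.67302813
Cp = (USL - LSL)/(6*sigma) = (118.9 - 103.2)/(6*0.67302813) = 3.8879
Cpu = (118.9 - 114.59)/(3*0.67302813) = 2.1346
Cpl = (114.59 - 103.2)/(3*0.67302813) = 5.6412
Cpk = min(Cpu, Cpl) = 2.1346

2.1346


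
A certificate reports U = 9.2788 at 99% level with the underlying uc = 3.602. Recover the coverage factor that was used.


k = U / uc
k = 9.2788 / 3.602
k = 2.576

2.576


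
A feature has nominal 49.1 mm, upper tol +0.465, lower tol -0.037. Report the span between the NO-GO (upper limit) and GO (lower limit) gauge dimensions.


GO = nominal - lower_tol (smallest hole = maximum material condition)
GO = 49.1 - 0.037 = 49.063
NO-GO = nominal + upper_tol (largest hole = least material condition)
NO-GO = 49.1 + 0.465 = 49.565
spread = NO-GO - GO = 49.565 - 49.063 = 0.5020

0.5020


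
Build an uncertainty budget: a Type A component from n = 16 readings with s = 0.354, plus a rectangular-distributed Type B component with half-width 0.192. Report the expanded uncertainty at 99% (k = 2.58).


u_A = s / sqrt(n) = 0.354 / sqrt(16) = 0.0885
u_B = half_width / sqrt(3) = 0.192 / sqrt(3) = 0.11085125
uc = sqrt(u_A^2 + u_B^2) = sqrt(0.0885^2 + 0.11085125^2) = 0.14184587
U = k * uc = 2.58 * 0.14184587
U = 0.3660

0.3660


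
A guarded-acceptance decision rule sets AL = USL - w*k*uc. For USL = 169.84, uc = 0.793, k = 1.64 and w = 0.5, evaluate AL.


U = k * uc = 1.64 * 0.793 = 1.30052
guard band g = w * U = 0.5 * 1.30052 = 0.65026
AL = USL - g = 169.84 - 0.65026
AL = 169.1897

169.1897


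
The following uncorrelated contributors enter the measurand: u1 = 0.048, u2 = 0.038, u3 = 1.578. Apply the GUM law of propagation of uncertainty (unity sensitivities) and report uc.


uc = sqrt(0.048^2 + 0.038^2 + 1.578^2)
uc = sqrt(2.493832)
uc = 1.5792

1.5792


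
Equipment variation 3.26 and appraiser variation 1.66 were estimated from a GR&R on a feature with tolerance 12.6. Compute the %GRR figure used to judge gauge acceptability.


GRR = sqrt(EV^2 + AV^2) = sqrt(3.26^2 + 1.66^2) = 3.6583056
%GRR = GRR / tol * 100 = 3.6583056 / 12.6 * 100
%GRR = 29.0342

29.0342


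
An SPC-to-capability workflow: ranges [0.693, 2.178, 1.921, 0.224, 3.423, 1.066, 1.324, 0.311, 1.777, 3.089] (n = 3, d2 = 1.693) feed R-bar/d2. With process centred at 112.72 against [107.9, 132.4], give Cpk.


R_bar = (0.693 + 2.178 + 1.921 + 0.224 + 3.423 + 1.066 + 1.324 + 0.311 + 1.777 + 3.089) / 10 = 1.6006
sigma = R_bar / d2 = 1.6006 / 1.693 = 0.94542233
Cp = (USL - LSL)/(6*sigma) = (132.4 - 107.9)/(6*0.94542233) = 4.3191
Cpu = (132.4 - 112.72)/(3*0.94542233) = 6.9387
Cpl = (112.72 - 107.9)/(3*0.94542233) = 1.6994
Cpk = min(Cpu, Cpl) = 1.6994

1.6994


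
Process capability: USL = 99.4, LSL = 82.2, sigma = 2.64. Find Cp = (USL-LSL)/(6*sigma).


Cp = (USL - LSL) / (6 * sigma)
= (99.4 - 82.2) / (6 * 2.64)
= 17.2000 / 15.8400
= 1.0859

1.0859


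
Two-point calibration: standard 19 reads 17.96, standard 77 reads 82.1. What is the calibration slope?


slope = (y2 - y1) / (x2 - x1)
= (82.1 - 17.96) / (77 - 19)
= 64.1400 / 58
= 1.1059

1.1059


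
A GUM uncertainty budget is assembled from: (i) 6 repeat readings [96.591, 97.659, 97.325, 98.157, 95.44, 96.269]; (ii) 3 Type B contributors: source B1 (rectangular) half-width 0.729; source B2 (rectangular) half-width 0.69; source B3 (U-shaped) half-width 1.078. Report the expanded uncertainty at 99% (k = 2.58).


mean = (96.591 + 97.659 + 97.325 + 98.157 + 95.44 + 96.269) / 6 = 96.90683333
s = sqrt(sum((x - mean)^2)/(n-1)) = 0.99616433
u_A = s / sqrt(n) = 0.99616433 / sqrt(6) = 0.40668238
u_B1 = 0.729 / sqrt(3) = 0.42088835
u_B2 = 0.69 / sqrt(3) = 0.39837169
u_B3 = 1.078 / sqrt(2) = 0.76226111
uc = sqrt(0.40668238^2 + 0.42088835^2 + 0.39837169^2 + 0.76226111^2) = 1.0403267
U = k * uc = 2.58 * 1.0403267
U = 2.6840

2.6840


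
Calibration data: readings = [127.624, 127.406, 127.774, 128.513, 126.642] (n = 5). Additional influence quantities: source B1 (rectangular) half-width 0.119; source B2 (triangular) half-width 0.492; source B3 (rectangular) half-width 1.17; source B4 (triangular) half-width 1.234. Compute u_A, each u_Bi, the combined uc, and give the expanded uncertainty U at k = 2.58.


mean = (127.624 + 127.406 + 127.774 + 128.513 + 126.642) / 5 = 127.5918
s = sqrt(sum((x - mean)^2)/(n-1)) = 0.6744414
u_A = s / sqrt(n) = 0.6744414 / sqrt(5) = 0.30161936
u_B1 = 0.119 / sqrt(3) = 0.068704682
u_B2 = 0.492 / sqrt(6) = 0.20085816
u_B3 = 1.17 / sqrt(3) = 0.67549981
u_B4 = 1.234 / sqrt(6) = 0.50377839
uc = sqrt(0.30161936^2 + 0.068704682^2 + 0.20085816^2 + 0.67549981^2 + 0.50377839^2) = 0.91985392
U = k * uc = 2.58 * 0.91985392
U = 2.3732

2.3732


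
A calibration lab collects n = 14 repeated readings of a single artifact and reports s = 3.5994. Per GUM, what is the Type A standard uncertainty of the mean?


u_A = s / sqrt(n)
u_A = 3.5994 / sqrt(14)
u_A = 3.5994 / 3.7416574
u_A = 0.9620

0.9620


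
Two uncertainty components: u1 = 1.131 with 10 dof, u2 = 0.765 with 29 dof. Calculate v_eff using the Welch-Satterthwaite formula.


uc = sqrt(u1^2 + u2^2) = sqrt(1.131^2 + 0.765^2) = 1.3654252
v_eff = uc^4 / (u1^4/v1 + u2^4/v2)
= 1.3654252^4 / (1.131^4/10 + 0.765^4/29)
= 3.4759351 / 0.17543523
v_eff = 19.8132

19.8132


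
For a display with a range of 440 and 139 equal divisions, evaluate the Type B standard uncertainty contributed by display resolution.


resolution = range / divisions
resolution = 440 / 139 = 3.1654676
u_res = resolution / (2*sqrt(3))
u_res = 3.1654676 / 3.4641016
u_res = 0.9138

0.9138


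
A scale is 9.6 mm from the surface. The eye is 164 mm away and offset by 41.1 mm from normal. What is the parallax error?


error = h * offset / d
= 9.6 * 41.1 / 164
= 2.4059

2.4059


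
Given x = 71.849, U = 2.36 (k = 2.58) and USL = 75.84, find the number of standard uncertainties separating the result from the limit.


u = U / k = 2.36 / 2.58 = 0.91472868
margin = |USL - x| = |75.84 - 71.849| = 3.991
z = margin / u = 3.991 / 0.91472868
z = 4.3630

4.3630


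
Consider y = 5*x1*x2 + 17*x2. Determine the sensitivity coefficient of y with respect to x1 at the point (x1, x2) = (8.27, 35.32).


y = 5*x1*x2 + 17*x2
dy/dx1 = 5*x2
Evaluate at x2 = 35.32: c1 = 5 * 35.32
c1 = 176.6000

176.6000


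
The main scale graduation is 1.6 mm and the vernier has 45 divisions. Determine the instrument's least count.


LC = MSD / n_div
= 1.6 / 45
= 0.0356

0.0356


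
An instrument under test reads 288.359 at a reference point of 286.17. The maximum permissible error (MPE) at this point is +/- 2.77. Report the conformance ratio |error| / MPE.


e = indication - reference = 288.359 - 286.17 = 2.1890
|e| = 2.1890
ratio = |e| / MPE = 2.1890 / 2.77
ratio = 0.7903

0.7903


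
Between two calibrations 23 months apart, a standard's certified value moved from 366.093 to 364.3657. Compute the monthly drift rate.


rate = (v2 - v1) / months
= (364.3657 - 366.093) / 23
= -1.7273 / 23
= -0.0751

-0.0751


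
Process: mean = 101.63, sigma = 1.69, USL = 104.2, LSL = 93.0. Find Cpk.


Cpu = (USL - mean) / (3*sigma) = (104.2 - 101.63) / (3*1.69) = 0.5069
Cpl = (mean - LSL) / (3*sigma) = (101.63 - 93.0) / (3*1.69) = 1.7022
Cpk = min(Cpu, Cpl) = 0.5069

0.5069


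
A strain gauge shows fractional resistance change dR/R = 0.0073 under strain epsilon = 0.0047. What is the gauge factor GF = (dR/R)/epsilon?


GF = (dR/R) / epsilon
= 0.0073 / 0.0047
= 1.5532

1.5532


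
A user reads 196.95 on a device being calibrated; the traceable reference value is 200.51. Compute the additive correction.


Correction = standard - reading
= 200.51 - 196.95
= 3.5600

3.5600


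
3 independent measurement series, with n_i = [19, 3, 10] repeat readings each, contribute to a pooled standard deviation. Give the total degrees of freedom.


nu = sum_i (n_i - 1)
nu = ((19 - 1) + (3 - 1) + (10 - 1))
nu = 18 + 2 + 9
nu = 29

29


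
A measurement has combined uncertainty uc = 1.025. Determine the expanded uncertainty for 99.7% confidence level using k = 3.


U = k * uc
U = 3 * 1.025
U = 3.0750

3.0750


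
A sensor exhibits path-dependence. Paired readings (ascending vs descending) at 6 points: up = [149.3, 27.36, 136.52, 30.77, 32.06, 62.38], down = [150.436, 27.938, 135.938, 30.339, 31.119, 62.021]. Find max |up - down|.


|149.3 - 150.436| = 1.1360
|27.36 - 27.938| = 0.5780
|136.52 - 135.938| = 0.5820
|30.77 - 30.339| = 0.4310
|32.06 - 31.119| = 0.9410
|62.38 - 62.021| = 0.3590
hysteresis = max(diffs) = 1.1360

1.1360


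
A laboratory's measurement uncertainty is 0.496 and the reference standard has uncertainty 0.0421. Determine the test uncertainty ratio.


TUR = u_lab / u_ref
= 0.496 / 0.0421
= 11.7815

11.7815


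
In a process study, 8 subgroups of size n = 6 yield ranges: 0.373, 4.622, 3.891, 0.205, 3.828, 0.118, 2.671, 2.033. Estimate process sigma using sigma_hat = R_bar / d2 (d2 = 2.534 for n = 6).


R_bar = (0.373 + 4.622 + 3.891 + 0.205 + 3.828 + 0.118 + 2.671 + 2.033) / 8
R_bar = 17.741 / 8 = 2.217625
sigma_hat = R_bar / d2 = 2.217625 / 2.534 = 0.8751

0.8751


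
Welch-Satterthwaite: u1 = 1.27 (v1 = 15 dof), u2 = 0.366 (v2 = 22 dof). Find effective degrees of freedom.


uc = sqrt(u1^2 + u2^2) = sqrt(1.27^2 + 0.366^2) = 1.3216868
v_eff = uc^4 / (u1^4/v1 + u2^4/v2)
= 1.3216868^4 / (1.27^4/15 + 0.366^4/22)
= 3.0515059 / 0.17424541
v_eff = 17.5127

17.5127


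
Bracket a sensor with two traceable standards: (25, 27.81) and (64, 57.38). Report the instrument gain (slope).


slope = (y2 - y1) / (x2 - x1)
= (57.38 - 27.81) / (64 - 25)
= 29.5700 / 39
= 0.7582

0.7582


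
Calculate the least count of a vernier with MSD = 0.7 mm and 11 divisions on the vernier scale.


LC = MSD / n_div
= 0.7 / 11
= 0.0636

0.0636


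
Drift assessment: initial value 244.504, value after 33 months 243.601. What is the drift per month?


rate = (v2 - v1) / months
= (243.601 - 244.504) / 33
= -0.9030 / 33
= -0.0274

-0.0274


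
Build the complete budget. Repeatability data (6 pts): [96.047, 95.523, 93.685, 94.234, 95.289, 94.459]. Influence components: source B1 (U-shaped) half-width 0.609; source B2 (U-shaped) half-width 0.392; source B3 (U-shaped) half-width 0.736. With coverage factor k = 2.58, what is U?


mean = (96.047 + 95.523 + 93.685 + 94.234 + 95.289 + 94.459) / 6 = 94.87283333
s = sqrt(sum((x - mean)^2)/(n-1)) = 0.89049344
u_A = s / sqrt(n) = 0.89049344 / sqrt(6) = 0.36354242
u_B1 = 0.609 / sqrt(2) = 0.43062803
u_B2 = 0.392 / sqrt(2) = 0.27718586
u_B3 = 0.736 / sqrt(2) = 0.52043059
uc = sqrt(0.36354242^2 + 0.43062803^2 + 0.27718586^2 + 0.52043059^2) = 0.81564918
U = k * uc = 2.58 * 0.81564918
U = 2.1044

2.1044


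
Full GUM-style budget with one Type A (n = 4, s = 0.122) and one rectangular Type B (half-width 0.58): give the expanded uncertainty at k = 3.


u_A = s / sqrt(n) = 0.122 / sqrt(4) = 0.061
u_B = half_width / sqrt(3) = 0.58 / sqrt(3) = 0.33486316
uc = sqrt(u_A^2 + u_B^2) = sqrt(0.061^2 + 0.33486316^2) = 0.34037382
U = k * uc = 3 * 0.34037382
U = 1.0211

1.0211


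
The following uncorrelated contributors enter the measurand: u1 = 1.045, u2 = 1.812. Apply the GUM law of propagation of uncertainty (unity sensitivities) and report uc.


uc = sqrt(1.045^2 + 1.812^2)
uc = sqrt(4.375369)
uc = 2.0917

2.0917


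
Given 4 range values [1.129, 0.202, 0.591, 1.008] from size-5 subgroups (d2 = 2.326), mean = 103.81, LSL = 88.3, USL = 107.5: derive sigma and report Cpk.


R_bar = (1.129 + 0.202 + 0.591 + 1.008) / 4 = 0.7325
sigma = R_bar / d2 = 0.7325 / 2.326 = 0.31491831
Cp = (USL - LSL)/(6*sigma) = (107.5 - 88.3)/(6*0.31491831) = 10.1614
Cpu = (107.5 - 103.81)/(3*0.31491831) = 3.9058
Cpl = (103.81 - 88.3)/(3*0.31491831) = 16.4170
Cpk = min(Cpu, Cpl) = 3.9058

3.9058


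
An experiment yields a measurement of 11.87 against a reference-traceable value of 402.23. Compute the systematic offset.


Systematic error = measured - true
= 11.87 - 402.23
= -390.3600

-390.3600


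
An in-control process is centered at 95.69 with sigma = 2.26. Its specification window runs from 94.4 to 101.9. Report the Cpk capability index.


Cpu = (USL - mean) / (3*sigma) = (101.9 - 95.69) / (3*2.26) = 0.9159
Cpl = (mean - LSL) / (3*sigma) = (95.69 - 94.4) / (3*2.26) = 0.1903
Cpk = min(Cpu, Cpl) = 0.1903

0.1903


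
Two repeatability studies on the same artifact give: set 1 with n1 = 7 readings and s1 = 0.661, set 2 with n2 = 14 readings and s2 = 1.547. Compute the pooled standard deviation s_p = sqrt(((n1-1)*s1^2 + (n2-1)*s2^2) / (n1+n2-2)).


s_p = sqrt(((n1-1)*s1^2 + (n2-1)*s2^2) / (n1+n2-2))
numerator = (7-1)*0.661^2 + (14-1)*1.547^2 = 2.621526 + 31.111717 = 33.733243
denominator = 7 + 14 - 2 = 19
s_p^2 = 33.733243 / 19 = 1.7754338
s_p = sqrt(1.7754338) = 1.3325

1.3325


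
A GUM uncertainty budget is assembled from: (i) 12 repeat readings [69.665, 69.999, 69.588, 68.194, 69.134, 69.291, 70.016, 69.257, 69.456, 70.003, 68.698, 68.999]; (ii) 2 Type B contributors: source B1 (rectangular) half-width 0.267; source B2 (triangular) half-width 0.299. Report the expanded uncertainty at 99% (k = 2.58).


mean = (69.665 + 69.999 + 69.588 + 68.194 + 69.134 + 69.291 + 70.016 + 69.257 + 69.456 + 70.003 + 68.698 + 68.999) / 12 = 69.35833333
s = sqrt(sum((x - mean)^2)/(n-1)) = 0.55603014
u_A = s / sqrt(n) = 0.55603014 / sqrt(12) = 0.16051208
u_B1 = 0.267 / sqrt(3) = 0.15415252
u_B2 = 0.299 / sqrt(6) = 0.12206624
uc = sqrt(0.16051208^2 + 0.15415252^2 + 0.12206624^2) = 0.25382532
U = k * uc = 2.58 * 0.25382532
U = 0.6549

0.6549


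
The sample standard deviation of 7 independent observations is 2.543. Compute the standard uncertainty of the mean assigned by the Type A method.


u_A = s / sqrt(n)
u_A = 2.543 / sqrt(7)
u_A = 2.543 / 2.6457513
u_A = 0.9612

0.9612


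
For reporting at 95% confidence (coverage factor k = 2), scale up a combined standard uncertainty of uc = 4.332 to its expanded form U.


U = k * uc
U = 2 * 4.332
U = 8.6640

8.6640


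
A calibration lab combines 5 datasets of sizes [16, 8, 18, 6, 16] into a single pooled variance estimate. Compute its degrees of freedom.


nu = sum_i (n_i - 1)
nu = ((16 - 1) + (8 - 1) + (18 - 1) + (6 - 1) + (16 - 1))
nu = 15 + 7 + 17 + 5 + 15
nu = 59

59


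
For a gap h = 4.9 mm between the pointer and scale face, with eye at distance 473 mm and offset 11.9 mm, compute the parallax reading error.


error = h * offset / d
= 4.9 * 11.9 / 473
= 0.1233

0.1233


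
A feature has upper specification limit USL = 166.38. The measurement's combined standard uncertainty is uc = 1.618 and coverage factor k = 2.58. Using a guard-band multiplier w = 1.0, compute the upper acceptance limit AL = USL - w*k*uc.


U = k * uc = 2.58 * 1.618 = 4.17444
guard band g = w * U = 1.0 * 4.17444 = 4.17444
AL = USL - g = 166.38 - 4.17444
AL = 162.2056

162.2056


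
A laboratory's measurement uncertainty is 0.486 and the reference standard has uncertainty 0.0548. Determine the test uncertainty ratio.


TUR = u_lab / u_ref
= 0.486 / 0.0548
= 8.8686

8.8686


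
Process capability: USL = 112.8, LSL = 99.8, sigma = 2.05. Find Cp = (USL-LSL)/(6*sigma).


Cp = (USL - LSL) / (6 * sigma)
= (112.8 - 99.8) / (6 * 2.05)
= 13.0000 / 12.3000
= 1.0569

1.0569


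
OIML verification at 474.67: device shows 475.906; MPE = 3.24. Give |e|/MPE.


e = indication - reference = 475.906 - 474.67 = 1.2360
|e| = 1.2360
ratio = |e| / MPE = 1.2360 / 3.24
ratio = 0.3815

0.3815


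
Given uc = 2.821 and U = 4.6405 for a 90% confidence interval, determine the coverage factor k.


k = U / uc
k = 4.6405 / 2.821
k = 1.645

1.645


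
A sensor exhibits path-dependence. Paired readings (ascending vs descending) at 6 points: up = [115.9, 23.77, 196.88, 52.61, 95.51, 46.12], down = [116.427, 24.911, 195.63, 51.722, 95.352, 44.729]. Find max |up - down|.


|115.9 - 116.427| = 0.5270
|23.77 - 24.911| = 1.1410
|196.88 - 195.63| = 1.2500
|52.61 - 51.722| = 0.8880
|95.51 - 95.352| = 0.1580
|46.12 - 44.729| = 1.3910
hysteresis = max(diffs) = 1.3910

1.3910


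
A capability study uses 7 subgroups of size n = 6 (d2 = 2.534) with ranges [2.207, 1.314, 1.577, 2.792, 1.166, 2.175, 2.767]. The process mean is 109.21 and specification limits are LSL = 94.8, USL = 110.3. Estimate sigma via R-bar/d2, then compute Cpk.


R_bar = (2.207 + 1.314 + 1.577 + 2.792 + 1.166 + 2.175 + 2.767) / 7 = 1.9997143
sigma = R_bar / d2 = 1.9997143 / 2.534 = 0.78915324
Cp = (USL - LSL)/(6*sigma) = (110.3 - 94.8)/(6*0.78915324) = 3.2736
Cpu = (110.3 - 109.21)/(3*0.78915324) = 0.4604
Cpl = (109.21 - 94.8)/(3*0.78915324) = 6.0867
Cpk = min(Cpu, Cpl) = 0.4604

0.4604


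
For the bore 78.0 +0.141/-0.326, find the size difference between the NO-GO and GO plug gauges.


GO = nominal - lower_tol (smallest hole = maximum material condition)
GO = 78.0 - 0.326 = 77.674
NO-GO = nominal + upper_tol (largest hole = least material condition)
NO-GO = 78.0 + 0.141 = 78.141
spread = NO-GO - GO = 78.141 - 77.674 = 0.4670

0.4670


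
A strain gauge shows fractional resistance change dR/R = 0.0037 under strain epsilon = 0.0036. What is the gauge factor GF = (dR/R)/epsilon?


GF = (dR/R) / epsilon
= 0.0037 / 0.0036
= 1.0278

1.0278


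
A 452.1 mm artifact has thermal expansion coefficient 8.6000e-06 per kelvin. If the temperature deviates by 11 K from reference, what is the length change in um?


dL = L * alpha * dT
= 452.1 * 8.6000e-06 * 11
= 0.0427687 mm
dL_um = 0.0427687 * 1000 = 42.7687 um

42.7687


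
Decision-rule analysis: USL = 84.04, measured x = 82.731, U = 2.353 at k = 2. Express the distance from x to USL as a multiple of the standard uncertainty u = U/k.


u = U / k = 2.353 / 2 = 1.1765
margin = |USL - x| = |84.04 - 82.731| = 1.309
z = margin / u = 1.309 / 1.1765
z = 1.1126

1.1126


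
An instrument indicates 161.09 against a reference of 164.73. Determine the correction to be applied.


Correction = standard - reading
= 164.73 - 161.09
= 3.6400

3.6400


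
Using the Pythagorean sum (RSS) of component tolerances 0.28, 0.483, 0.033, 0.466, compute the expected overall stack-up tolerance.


RSS = sqrt(0.28^2 + 0.483^2 + 0.033^2 + 0.466^2)
= sqrt(0.529934)
= 0.7280

0.7280


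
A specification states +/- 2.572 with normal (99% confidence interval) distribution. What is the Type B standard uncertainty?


u_B = half_width / 2.576
u_B = 2.572 / 2.576
u_B = 0.9984

0.9984


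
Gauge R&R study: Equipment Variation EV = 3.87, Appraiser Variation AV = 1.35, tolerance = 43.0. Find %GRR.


GRR = sqrt(EV^2 + AV^2) = sqrt(3.87^2 + 1.35^2) = 4.0987071
%GRR = GRR / tol * 100 = 4.0987071 / 43.0 * 100
%GRR = 9.5319

9.5319


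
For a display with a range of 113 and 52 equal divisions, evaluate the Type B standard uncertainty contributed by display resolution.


resolution = range / divisions
resolution = 113 / 52 = 2.1730769
u_res = resolution / (2*sqrt(3))
u_res = 2.1730769 / 3.4641016
u_res = 0.6273

0.6273


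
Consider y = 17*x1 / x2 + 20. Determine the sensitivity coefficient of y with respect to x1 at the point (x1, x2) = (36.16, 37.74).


y = 17*x1 / x2 + 20
dy/dx1 = 17/x2
Evaluate at x2 = 37.74: c1 = 17 / 37.74
c1 = 0.4505

0.4505


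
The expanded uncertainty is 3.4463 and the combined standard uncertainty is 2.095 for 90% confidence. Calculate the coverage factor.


k = U / uc
k = 3.4463 / 2.095
k = 1.645

1.645


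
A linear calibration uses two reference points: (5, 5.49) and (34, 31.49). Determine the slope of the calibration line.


slope = (y2 - y1) / (x2 - x1)
= (31.49 - 5.49) / (34 - 5)
= 26.0000 / 29
= 0.8966

0.8966


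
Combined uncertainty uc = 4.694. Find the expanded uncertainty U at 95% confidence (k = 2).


U = k * uc
U = 2 * 4.694
U = 9.3880

9.3880


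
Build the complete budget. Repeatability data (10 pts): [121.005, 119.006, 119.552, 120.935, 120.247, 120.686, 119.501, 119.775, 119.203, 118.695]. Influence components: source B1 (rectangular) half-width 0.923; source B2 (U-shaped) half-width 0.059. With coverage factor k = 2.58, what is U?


mean = (121.005 + 119.006 + 119.552 + 120.935 + 120.247 + 120.686 + 119.501 + 119.775 + 119.203 + 118.695) / 10 = 119.8605
s = sqrt(sum((x - mean)^2)/(n-1)) = 0.81974607
u_A = s / sqrt(n) = 0.81974607 / sqrt(10) = 0.25922647
u_B1 = 0.923 / sqrt(3) = 0.5328943
u_B2 = 0.059 / sqrt(2) = 0.0417193
uc = sqrt(0.25922647^2 + 0.5328943^2 + 0.0417193^2) = 0.59406666
U = k * uc = 2.58 * 0.59406666
U = 1.5327

1.5327


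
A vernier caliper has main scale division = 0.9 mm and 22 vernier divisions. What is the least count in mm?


LC = MSD / n_div
= 0.9 / 22
= 0.0409

0.0409


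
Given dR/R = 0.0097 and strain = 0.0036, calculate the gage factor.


GF = (dR/R) / epsilon
= 0.0097 / 0.0036
= 2.6944

2.6944


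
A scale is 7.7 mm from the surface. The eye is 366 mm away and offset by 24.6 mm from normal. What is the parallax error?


error = h * offset / d
= 7.7 * 24.6 / 366
= 0.5175

0.5175


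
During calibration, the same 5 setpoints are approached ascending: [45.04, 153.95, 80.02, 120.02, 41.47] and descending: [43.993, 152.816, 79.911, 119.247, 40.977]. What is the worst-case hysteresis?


|45.04 - 43.993| = 1.0470
|153.95 - 152.816| = 1.1340
|80.02 - 79.911| = 0.1090
|120.02 - 119.247| = 0.7730
|41.47 - 40.977| = 0.4930
hysteresis = max(diffs) = 1.1340

1.1340


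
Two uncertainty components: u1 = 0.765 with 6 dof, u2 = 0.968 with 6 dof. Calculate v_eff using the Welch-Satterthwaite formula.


uc = sqrt(u1^2 + u2^2) = sqrt(0.765^2 + 0.968^2) = 1.2337946
v_eff = uc^4 / (u1^4/v1 + u2^4/v2)
= 1.2337946^4 / (0.765^4/6 + 0.968^4/6)
= 2.3172424 / 0.20341705
v_eff = 11.3916

11.3916


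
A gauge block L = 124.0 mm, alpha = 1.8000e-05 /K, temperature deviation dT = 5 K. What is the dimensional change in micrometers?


dL = L * alpha * dT
= 124.0 * 1.8000e-05 * 5
= 0.0111600 mm
dL_um = 0.0111600 * 1000 = 11.1600 um

11.1600


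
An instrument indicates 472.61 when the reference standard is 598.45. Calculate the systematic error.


Systematic error = measured - true
= 472.61 - 598.45
= -125.8400

-125.8400


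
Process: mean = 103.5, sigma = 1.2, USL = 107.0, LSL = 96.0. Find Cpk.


Cpu = (USL - mean) / (3*sigma) = (107.0 - 103.5) / (3*1.2) = 0.9722
Cpl = (mean - LSL) / (3*sigma) = (103.5 - 96.0) / (3*1.2) = 2.0833
Cpk = min(Cpu, Cpl) = 0.9722

0.9722


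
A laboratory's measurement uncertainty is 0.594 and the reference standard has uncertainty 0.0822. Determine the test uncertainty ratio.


TUR = u_lab / u_ref
= 0.594 / 0.0822
= 7.2263

7.2263


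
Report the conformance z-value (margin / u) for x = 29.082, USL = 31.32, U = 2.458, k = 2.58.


u = U / k = 2.458 / 2.58 = 0.95271318
margin = |USL - x| = |31.32 - 29.082| = 2.238
z = margin / u = 2.238 / 0.95271318
z = 2.3491

2.3491


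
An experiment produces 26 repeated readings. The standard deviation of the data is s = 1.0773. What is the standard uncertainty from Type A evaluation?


u_A = s / sqrt(n)
u_A = 1.0773 / sqrt(26)
u_A = 1.0773 / 5.0990195
u_A = 0.2113

0.2113


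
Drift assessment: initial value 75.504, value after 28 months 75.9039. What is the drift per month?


rate = (v2 - v1) / months
= (75.9039 - 75.504) / 28
= 0.3999 / 28
= 0.0143

0.0143


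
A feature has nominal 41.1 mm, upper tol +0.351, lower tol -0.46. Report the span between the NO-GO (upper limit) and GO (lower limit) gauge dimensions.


GO = nominal - lower_tol (smallest hole = maximum material condition)
GO = 41.1 - 0.46 = 40.64
NO-GO = nominal + upper_tol (largest hole = least material condition)
NO-GO = 41.1 + 0.351 = 41.451
spread = NO-GO - GO = 41.451 - 40.64 = 0.8110

0.8110


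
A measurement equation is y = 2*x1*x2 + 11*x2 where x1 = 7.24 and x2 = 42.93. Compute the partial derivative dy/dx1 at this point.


y = 2*x1*x2 + 11*x2
dy/dx1 = 2*x2
Evaluate at x2 = 42.93: c1 = 2 * 42.93
c1 = 85.8600

85.8600


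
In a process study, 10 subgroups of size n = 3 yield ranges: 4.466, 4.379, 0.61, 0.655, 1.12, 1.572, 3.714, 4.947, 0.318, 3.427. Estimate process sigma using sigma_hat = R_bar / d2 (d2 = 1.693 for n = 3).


R_bar = (4.466 + 4.379 + 0.61 + 0.655 + 1.12 + 1.572 + 3.714 + 4.947 + 0.318 + 3.427) / 10
R_bar = 25.208 / 10 = 2.5208
sigma_hat = R_bar / d2 = 2.5208 / 1.693 = 1.4890

1.4890


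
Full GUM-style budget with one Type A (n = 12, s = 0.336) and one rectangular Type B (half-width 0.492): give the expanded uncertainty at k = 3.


u_A = s / sqrt(n) = 0.336 / sqrt(12) = 0.096994845
u_B = half_width / sqrt(3) = 0.492 / sqrt(3) = 0.28405633
uc = sqrt(u_A^2 + u_B^2) = sqrt(0.096994845^2 + 0.28405633^2) = 0.30015995
U = k * uc = 3 * 0.30015995
U = 0.9005

0.9005


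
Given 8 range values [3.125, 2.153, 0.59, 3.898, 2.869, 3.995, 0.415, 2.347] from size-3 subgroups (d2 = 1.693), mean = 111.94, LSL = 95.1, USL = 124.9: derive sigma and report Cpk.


R_bar = (3.125 + 2.153 + 0.59 + 3.898 + 2.869 + 3.995 + 0.415 + 2.347) / 8 = 2.424
sigma = R_bar / d2 = 2.424 / 1.693 = 1.4317779
Cp = (USL - LSL)/(6*sigma) = (124.9 - 95.1)/(6*1.4317779) = 3.4689
Cpu = (124.9 - 111.94)/(3*1.4317779) = 3.0172
Cpl = (111.94 - 95.1)/(3*1.4317779) = 3.9205
Cpk = min(Cpu, Cpl) = 3.0172

3.0172


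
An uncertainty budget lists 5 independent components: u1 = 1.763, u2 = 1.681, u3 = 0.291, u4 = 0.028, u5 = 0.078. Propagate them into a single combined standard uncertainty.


uc = sqrt(1.763^2 + 1.681^2 + 0.291^2 + 0.028^2 + 0.078^2)
uc = sqrt(6.025479)
uc = 2.4547

2.4547


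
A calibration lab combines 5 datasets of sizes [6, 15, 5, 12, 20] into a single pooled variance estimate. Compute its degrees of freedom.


nu = sum_i (n_i - 1)
nu = ((6 - 1) + (15 - 1) + (5 - 1) + (12 - 1) + (20 - 1))
nu = 5 + 14 + 4 + 11 + 19
nu = 53

53


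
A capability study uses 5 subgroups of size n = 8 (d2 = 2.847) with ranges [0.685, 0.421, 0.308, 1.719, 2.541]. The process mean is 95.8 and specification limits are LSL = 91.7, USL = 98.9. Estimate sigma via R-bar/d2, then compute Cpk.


R_bar = (0.685 + 0.421 + 0.308 + 1.719 + 2.541) / 5 = 1.1348
sigma = R_bar / d2 = 1.1348 / 2.847 = 0.39859501
Cp = (USL - LSL)/(6*sigma) = (98.9 - 91.7)/(6*0.39859501) = 3.0106
Cpu = (98.9 - 95.8)/(3*0.39859501) = 2.5924
Cpl = (95.8 - 91.7)/(3*0.39859501) = 3.4287
Cpk = min(Cpu, Cpl) = 2.5924

2.5924


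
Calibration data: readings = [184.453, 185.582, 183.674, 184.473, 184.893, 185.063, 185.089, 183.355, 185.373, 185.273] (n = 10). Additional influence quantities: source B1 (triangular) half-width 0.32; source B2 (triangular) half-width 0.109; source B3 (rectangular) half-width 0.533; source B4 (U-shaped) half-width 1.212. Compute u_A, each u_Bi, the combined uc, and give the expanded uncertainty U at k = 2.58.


mean = (184.453 + 185.582 + 183.674 + 184.473 + 184.893 + 185.063 + 185.089 + 183.355 + 185.373 + 185.273) / 10 = 184.7228
s = sqrt(sum((x - mean)^2)/(n-1)) = 0.73398165
u_A = s / sqrt(n) = 0.73398165 / sqrt(10) = 0.23210538
u_B1 = 0.32 / sqrt(6) = 0.13063945
u_B2 = 0.109 / sqrt(6) = 0.044499064
u_B3 = 0.533 / sqrt(3) = 0.30772769
u_B4 = 1.212 / sqrt(2) = 0.85701342
uc = sqrt(0.23210538^2 + 0.13063945^2 + 0.044499064^2 + 0.30772769^2 + 0.85701342^2) = 0.94978317
U = k * uc = 2.58 * 0.94978317
U = 2.4504

2.4504


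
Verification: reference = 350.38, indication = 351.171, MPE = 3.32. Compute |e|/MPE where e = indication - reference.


e = indication - reference = 351.171 - 350.38 = 0.7910
|e| = 0.7910
ratio = |e| / MPE = 0.7910 / 3.32
ratio = 0.2383

0.2383


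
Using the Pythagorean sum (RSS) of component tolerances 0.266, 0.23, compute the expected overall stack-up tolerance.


RSS = sqrt(0.266^2 + 0.23^2)
= sqrt(0.123656)
= 0.3516

0.3516


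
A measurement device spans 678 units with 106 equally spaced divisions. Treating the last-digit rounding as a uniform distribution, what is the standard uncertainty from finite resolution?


resolution = range / divisions
resolution = 678 / 106 = 6.3962264
u_res = resolution / (2*sqrt(3))
u_res = 6.3962264 / 3.4641016
u_res = 1.8464

1.8464


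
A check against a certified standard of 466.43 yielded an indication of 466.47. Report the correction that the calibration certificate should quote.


Correction = standard - reading
= 466.43 - 466.47
= -0.0400

-0.0400


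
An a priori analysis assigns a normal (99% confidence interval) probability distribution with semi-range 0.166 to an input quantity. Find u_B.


u_B = half_width / 2.576
u_B = 0.166 / 2.576
u_B = 0.0644

0.0644


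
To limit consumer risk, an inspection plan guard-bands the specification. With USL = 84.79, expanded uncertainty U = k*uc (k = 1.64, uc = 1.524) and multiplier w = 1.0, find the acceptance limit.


U = k * uc = 1.64 * 1.524 = 2.49936
guard band g = w * U = 1.0 * 2.49936 = 2.49936
AL = USL - g = 84.79 - 2.49936
AL = 82.2906

82.2906


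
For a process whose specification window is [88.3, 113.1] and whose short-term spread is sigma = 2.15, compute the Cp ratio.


Cp = (USL - LSL) / (6 * sigma)
= (113.1 - 88.3) / (6 * 2.15)
= 24.8000 / 12.9000
= 1.9225

1.9225


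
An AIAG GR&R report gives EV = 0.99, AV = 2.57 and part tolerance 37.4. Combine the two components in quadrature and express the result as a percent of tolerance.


GRR = sqrt(EV^2 + AV^2) = sqrt(0.99^2 + 2.57^2) = 2.7540879
%GRR = GRR / tol * 100 = 2.7540879 / 37.4 * 100
%GRR = 7.3639

7.3639


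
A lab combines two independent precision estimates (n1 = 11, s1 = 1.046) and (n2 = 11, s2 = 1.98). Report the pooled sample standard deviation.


s_p = sqrt(((n1-1)*s1^2 + (n2-1)*s2^2) / (n1+n2-2))
numerator = (11-1)*1.046^2 + (11-1)*1.98^2 = 10.94116 + 39.204 = 50.14516
denominator = 11 + 11 - 2 = 20
s_p^2 = 50.14516 / 20 = 2.507258
s_p = sqrt(2.507258) = 1.5834

1.5834


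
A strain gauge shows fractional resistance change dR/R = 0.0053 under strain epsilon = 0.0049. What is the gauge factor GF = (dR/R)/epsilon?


GF = (dR/R) / epsilon
= 0.0053 / 0.0049
= 1.0816

1.0816


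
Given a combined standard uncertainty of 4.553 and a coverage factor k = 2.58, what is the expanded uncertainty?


U = k * uc
U = 2.58 * 4.553
U = 11.7467

11.7467


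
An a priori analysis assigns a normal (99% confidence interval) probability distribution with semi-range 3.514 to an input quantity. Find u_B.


u_B = half_width / 2.576
u_B = 3.514 / 2.576
u_B = 1.3641

1.3641


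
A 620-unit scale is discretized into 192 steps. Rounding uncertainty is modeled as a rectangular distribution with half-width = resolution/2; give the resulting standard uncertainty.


resolution = range / divisions
resolution = 620 / 192 = 3.2291667
u_res = resolution / (2*sqrt(3))
u_res = 3.2291667 / 3.4641016
u_res = 0.9322

0.9322


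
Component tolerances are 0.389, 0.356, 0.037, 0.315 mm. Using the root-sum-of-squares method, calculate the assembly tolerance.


RSS = sqrt(0.389^2 + 0.356^2 + 0.037^2 + 0.315^2)
= sqrt(0.378651)
= 0.6153

0.6153


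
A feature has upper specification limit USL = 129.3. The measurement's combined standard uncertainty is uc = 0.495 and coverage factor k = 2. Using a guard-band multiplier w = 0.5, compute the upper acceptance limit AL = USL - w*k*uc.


U = k * uc = 2 * 0.495 = 0.99
guard band g = w * U = 0.5 * 0.99 = 0.495
AL = USL - g = 129.3 - 0.495
AL = 128.8050

128.8050


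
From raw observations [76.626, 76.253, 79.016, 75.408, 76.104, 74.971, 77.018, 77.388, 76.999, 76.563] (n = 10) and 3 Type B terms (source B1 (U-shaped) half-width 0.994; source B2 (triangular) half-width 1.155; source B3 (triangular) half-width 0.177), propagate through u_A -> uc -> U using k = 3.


mean = (76.626 + 76.253 + 79.016 + 75.408 + 76.104 + 74.971 + 77.018 + 77.388 + 76.999 + 76.563) / 10 = 76.6346
s = sqrt(sum((x - mean)^2)/(n-1)) = 1.116688
u_A = s / sqrt(n) = 1.116688 / sqrt(10) = 0.35312775
u_B1 = 0.994 / sqrt(2) = 0.70286414
u_B2 = 1.155 / sqrt(6) = 0.47152678
u_B3 = 0.177 / sqrt(6) = 0.072259947
uc = sqrt(0.35312775^2 + 0.70286414^2 + 0.47152678^2 + 0.072259947^2) = 0.91993272
U = k * uc = 3 * 0.91993272
U = 2.7598

2.7598


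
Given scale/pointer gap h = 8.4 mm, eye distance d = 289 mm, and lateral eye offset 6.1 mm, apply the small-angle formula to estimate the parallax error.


error = h * offset / d
= 8.4 * 6.1 / 289
= 0.1773

0.1773


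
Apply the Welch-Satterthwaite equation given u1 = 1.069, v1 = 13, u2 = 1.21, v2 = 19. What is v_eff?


uc = sqrt(u1^2 + u2^2) = sqrt(1.069^2 + 1.21^2) = 1.6145777
v_eff = uc^4 / (u1^4/v1 + u2^4/v2)
= 1.6145777^4 / (1.069^4/13 + 1.21^4/19)
= 6.7957251 / 0.21327452
v_eff = 31.8637

31.8637


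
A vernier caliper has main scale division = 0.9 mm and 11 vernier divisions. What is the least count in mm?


LC = MSD / n_div
= 0.9 / 11
= 0.0818

0.0818


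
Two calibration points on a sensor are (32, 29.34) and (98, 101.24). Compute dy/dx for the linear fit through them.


slope = (y2 - y1) / (x2 - x1)
= (101.24 - 29.34) / (98 - 32)
= 71.9000 / 66
= 1.0894

1.0894


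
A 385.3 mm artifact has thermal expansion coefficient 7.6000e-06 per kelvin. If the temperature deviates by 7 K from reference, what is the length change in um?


dL = L * alpha * dT
= 385.3 * 7.6000e-06 * 7
= 0.0204980 mm
dL_um = 0.0204980 * 1000 = 20.4980 um

20.4980


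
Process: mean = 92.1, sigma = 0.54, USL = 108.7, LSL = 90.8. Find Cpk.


Cpu = (USL - mean) / (3*sigma) = (108.7 - 92.1) / (3*0.54) = 10.2469
Cpl = (mean - LSL) / (3*sigma) = (92.1 - 90.8) / (3*0.54) = 0.8025
Cpk = min(Cpu, Cpl) = 0.8025

0.8025


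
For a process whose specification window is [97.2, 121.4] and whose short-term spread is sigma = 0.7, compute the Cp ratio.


Cp = (USL - LSL) / (6 * sigma)
= (121.4 - 97.2) / (6 * 0.7)
= 24.2000 / 4.2000
= 5.7619

5.7619


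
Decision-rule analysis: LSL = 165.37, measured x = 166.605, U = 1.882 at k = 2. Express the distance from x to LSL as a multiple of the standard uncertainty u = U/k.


u = U / k = 1.882 / 2 = 0.941
margin = |LSL - x| = |165.37 - 166.605| = 1.235
z = margin / u = 1.235 / 0.941
z = 1.3124

1.3124


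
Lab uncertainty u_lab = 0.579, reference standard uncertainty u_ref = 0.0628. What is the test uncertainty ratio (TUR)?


TUR = u_lab / u_ref
= 0.579 / 0.0628
= 9.2197

9.2197


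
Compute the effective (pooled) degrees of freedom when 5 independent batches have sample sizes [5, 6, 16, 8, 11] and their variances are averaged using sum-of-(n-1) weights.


nu = sum_i (n_i - 1)
nu = ((5 - 1) + (6 - 1) + (16 - 1) + (8 - 1) + (11 - 1))
nu = 4 + 5 + 15 + 7 + 10
nu = 41

41


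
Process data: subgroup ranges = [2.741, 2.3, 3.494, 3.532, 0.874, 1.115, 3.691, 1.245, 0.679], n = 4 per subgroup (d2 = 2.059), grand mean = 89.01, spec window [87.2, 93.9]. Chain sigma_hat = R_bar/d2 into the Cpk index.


R_bar = (2.741 + 2.3 + 3.494 + 3.532 + 0.874 + 1.115 + 3.691 + 1.245 + 0.679) / 9 = 2.1856667
sigma = R_bar / d2 = 2.1856667 / 2.059 = 1.0615186
Cp = (USL - LSL)/(6*sigma) = (93.9 - 87.2)/(6*1.0615186) = 1.0520
Cpu = (93.9 - 89.01)/(3*1.0615186) = 1.5355
Cpl = (89.01 - 87.2)/(3*1.0615186) = 0.5684
Cpk = min(Cpu, Cpl) = 0.5684

0.5684


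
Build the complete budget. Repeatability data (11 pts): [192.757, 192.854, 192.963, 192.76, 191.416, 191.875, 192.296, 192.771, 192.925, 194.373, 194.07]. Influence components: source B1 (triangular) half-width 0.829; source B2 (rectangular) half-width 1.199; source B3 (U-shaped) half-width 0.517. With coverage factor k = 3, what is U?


mean = (192.757 + 192.854 + 192.963 + 192.76 + 191.416 + 191.875 + 192.296 + 192.771 + 192.925 + 194.373 + 194.07) / 11 = 192.8236364
s = sqrt(sum((x - mean)^2)/(n-1)) = 0.84590665
u_A = s / sqrt(n) = 0.84590665 / sqrt(11) = 0.25505045
u_B1 = 0.829 / sqrt(6) = 0.33843783
u_B2 = 1.199 / sqrt(3) = 0.69224297
u_B3 = 0.517 / sqrt(2) = 0.36557421
uc = sqrt(0.25505045^2 + 0.33843783^2 + 0.69224297^2 + 0.36557421^2) = 0.89018859
U = k * uc = 3 * 0.89018859
U = 2.6706

2.6706


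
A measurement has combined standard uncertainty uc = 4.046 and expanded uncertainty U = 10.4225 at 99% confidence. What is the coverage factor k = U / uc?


k = U / uc
k = 10.4225 / 4.046
k = 2.576

2.576


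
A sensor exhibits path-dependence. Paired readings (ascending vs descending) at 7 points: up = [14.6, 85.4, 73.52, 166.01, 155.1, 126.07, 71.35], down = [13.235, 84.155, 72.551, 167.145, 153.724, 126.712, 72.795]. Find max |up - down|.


|14.6 - 13.235| = 1.3650
|85.4 - 84.155| = 1.2450
|73.52 - 72.551| = 0.9690
|166.01 - 167.145| = 1.1350
|155.1 - 153.724| = 1.3760
|126.07 - 126.712| = 0.6420
|71.35 - 72.795| = 1.4450
hysteresis = max(diffs) = 1.4450

1.4450


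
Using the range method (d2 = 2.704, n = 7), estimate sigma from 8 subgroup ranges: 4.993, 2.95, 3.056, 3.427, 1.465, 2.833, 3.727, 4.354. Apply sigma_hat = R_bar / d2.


R_bar = (4.993 + 2.95 + 3.056 + 3.427 + 1.465 + 2.833 + 3.727 + 4.354) / 8
R_bar = 26.805 / 8 = 3.350625
sigma_hat = R_bar / d2 = 3.350625 / 2.704 = 1.2391

1.2391


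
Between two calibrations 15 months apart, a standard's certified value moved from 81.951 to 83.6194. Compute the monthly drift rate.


rate = (v2 - v1) / months
= (83.6194 - 81.951) / 15
= 1.6684 / 15
= 0.1112

0.1112


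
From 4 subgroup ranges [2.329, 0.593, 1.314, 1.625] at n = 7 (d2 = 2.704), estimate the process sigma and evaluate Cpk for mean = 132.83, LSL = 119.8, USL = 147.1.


R_bar = (2.329 + 0.593 + 1.314 + 1.625) / 4 = 1.46525
sigma = R_bar / d2 = 1.46525 / 2.704 = 0.5418824
Cp = (USL - LSL)/(6*sigma) = (147.1 - 119.8)/(6*0.5418824) = 8.3967
Cpu = (147.1 - 132.83)/(3*0.5418824) = 8.7780
Cpl = (132.83 - 119.8)/(3*0.5418824) = 8.0153
Cpk = min(Cpu, Cpl) = 8.0153

8.0153


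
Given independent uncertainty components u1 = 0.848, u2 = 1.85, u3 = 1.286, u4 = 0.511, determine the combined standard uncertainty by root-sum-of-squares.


uc = sqrt(0.848^2 + 1.85^2 + 1.286^2 + 0.511^2)
uc = sqrt(6.056521)
uc = 2.4610

2.4610


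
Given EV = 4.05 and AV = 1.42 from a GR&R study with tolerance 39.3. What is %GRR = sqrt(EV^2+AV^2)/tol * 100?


GRR = sqrt(EV^2 + AV^2) = sqrt(4.05^2 + 1.42^2) = 4.2917246
%GRR = GRR / tol * 100 = 4.2917246 / 39.3 * 100
%GRR = 10.9204

10.9204
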